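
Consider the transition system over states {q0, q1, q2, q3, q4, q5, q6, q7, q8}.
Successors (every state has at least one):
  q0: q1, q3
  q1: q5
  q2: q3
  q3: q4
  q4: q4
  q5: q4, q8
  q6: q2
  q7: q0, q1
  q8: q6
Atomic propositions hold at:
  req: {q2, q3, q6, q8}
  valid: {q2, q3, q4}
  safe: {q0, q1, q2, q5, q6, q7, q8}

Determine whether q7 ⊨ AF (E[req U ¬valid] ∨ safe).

Yes

Sat(¬valid) = {q0, q1, q5, q6, q7, q8}
E[req U ¬valid]: least fixpoint, start Z0 = Sat(¬valid) = {q0, q1, q5, q6, q7, q8}, add states in Sat(req) with some successor in Z. Already a fixed point.
Sat(E[req U ¬valid]) = {q0, q1, q5, q6, q7, q8}
Sat(E[req U ¬valid] ∨ safe) = {q0, q1, q2, q5, q6, q7, q8}
AF (E[req U ¬valid] ∨ safe): least fixpoint, start Z0 = {q0, q1, q2, q5, q6, q7, q8}, add states with every successor in Z. Already a fixed point.
Sat(AF (E[req U ¬valid] ∨ safe)) = {q0, q1, q2, q5, q6, q7, q8}
q7 ∈ Sat(AF (E[req U ¬valid] ∨ safe)) = {q0, q1, q2, q5, q6, q7, q8}, so the formula holds at q7.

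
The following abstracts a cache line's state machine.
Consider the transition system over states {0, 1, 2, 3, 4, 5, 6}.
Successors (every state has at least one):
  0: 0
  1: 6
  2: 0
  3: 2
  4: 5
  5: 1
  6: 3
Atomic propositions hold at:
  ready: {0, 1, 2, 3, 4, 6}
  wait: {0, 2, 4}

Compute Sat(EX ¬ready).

Sat(¬ready) = {5}
Sat(EX ¬ready) = {s : some successor in {5}} = {4}

{4}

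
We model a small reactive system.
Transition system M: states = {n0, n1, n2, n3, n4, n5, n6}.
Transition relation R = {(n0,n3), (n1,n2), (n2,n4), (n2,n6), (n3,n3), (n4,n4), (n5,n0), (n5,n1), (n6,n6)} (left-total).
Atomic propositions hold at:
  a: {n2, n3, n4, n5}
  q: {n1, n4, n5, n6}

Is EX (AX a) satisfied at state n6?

No

Sat(AX a) = {s : every successor in {n2, n3, n4, n5}} = {n0, n1, n3, n4}
Sat(EX (AX a)) = {s : some successor in {n0, n1, n3, n4}} = {n0, n2, n3, n4, n5}
n6 ∉ Sat(EX (AX a)) = {n0, n2, n3, n4, n5}, so the formula does not hold at n6.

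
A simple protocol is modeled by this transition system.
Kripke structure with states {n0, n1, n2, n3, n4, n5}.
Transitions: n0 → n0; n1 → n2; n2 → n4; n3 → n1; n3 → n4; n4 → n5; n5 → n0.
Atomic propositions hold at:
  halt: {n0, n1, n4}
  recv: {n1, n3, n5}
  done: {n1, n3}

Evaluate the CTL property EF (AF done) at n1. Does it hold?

Yes

AF done: least fixpoint, start Z0 = {n1, n3}, add states with every successor in Z. Already a fixed point.
Sat(AF done) = {n1, n3}
EF (AF done): least fixpoint, start Z0 = {n1, n3}, add states with some successor in Z. Already a fixed point.
Sat(EF (AF done)) = {n1, n3}
n1 ∈ Sat(EF (AF done)) = {n1, n3}, so the formula holds at n1.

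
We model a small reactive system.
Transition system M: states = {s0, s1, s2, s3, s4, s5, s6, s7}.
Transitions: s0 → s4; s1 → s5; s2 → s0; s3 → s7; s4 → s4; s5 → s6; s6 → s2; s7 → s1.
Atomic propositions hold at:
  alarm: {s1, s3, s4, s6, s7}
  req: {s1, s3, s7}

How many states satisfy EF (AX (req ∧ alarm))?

2

Sat(req ∧ alarm) = {s1, s3, s7}
Sat(AX (req ∧ alarm)) = {s : every successor in {s1, s3, s7}} = {s3, s7}
EF (AX (req ∧ alarm)): least fixpoint, start Z0 = {s3, s7}, add states with some successor in Z. Already a fixed point.
Sat(EF (AX (req ∧ alarm))) = {s3, s7}
|Sat(EF (AX (req ∧ alarm)))| = |{s3, s7}| = 2.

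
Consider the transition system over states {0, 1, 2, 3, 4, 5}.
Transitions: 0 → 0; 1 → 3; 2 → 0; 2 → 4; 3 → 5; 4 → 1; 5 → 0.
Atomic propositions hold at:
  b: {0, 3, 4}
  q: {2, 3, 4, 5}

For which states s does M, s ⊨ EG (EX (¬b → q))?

{0, 1, 2, 3, 5}

Sat(¬b) = {1, 2, 5}
Sat(¬b → q) = {0, 2, 3, 4, 5}
Sat(EX (¬b → q)) = {s : some successor in {0, 2, 3, 4, 5}} = {0, 1, 2, 3, 5}
EG (EX (¬b → q)): greatest fixpoint, start Z0 = {0, 1, 2, 3, 5}, keep only states in Sat with some successor in Z. Already a fixed point.
Sat(EG (EX (¬b → q))) = {0, 1, 2, 3, 5}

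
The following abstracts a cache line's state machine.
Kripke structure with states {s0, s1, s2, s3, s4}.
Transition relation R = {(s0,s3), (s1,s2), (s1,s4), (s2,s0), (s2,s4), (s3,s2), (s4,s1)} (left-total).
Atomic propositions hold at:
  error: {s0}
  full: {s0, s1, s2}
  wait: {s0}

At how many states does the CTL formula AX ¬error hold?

4

Sat(¬error) = {s1, s2, s3, s4}
Sat(AX ¬error) = {s : every successor in {s1, s2, s3, s4}} = {s0, s1, s3, s4}
|Sat(AX ¬error)| = |{s0, s1, s3, s4}| = 4.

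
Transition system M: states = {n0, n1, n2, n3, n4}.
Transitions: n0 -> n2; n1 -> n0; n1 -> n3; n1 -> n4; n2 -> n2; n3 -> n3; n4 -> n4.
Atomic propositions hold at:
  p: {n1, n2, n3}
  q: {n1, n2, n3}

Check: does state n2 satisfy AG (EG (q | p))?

Yes

Sat(q | p) = {n1, n2, n3}
EG (q | p): greatest fixpoint, start Z0 = {n1, n2, n3}, keep only states in Sat with some successor in Z. Already a fixed point.
Sat(EG (q | p)) = {n1, n2, n3}
AG (EG (q | p)): greatest fixpoint, start Z0 = {n1, n2, n3}, keep only states in Sat with every successor in Z. Z1 = {n2, n3}; fixed.
Sat(AG (EG (q | p))) = {n2, n3}
n2 ∈ Sat(AG (EG (q | p))) = {n2, n3}, so the formula holds at n2.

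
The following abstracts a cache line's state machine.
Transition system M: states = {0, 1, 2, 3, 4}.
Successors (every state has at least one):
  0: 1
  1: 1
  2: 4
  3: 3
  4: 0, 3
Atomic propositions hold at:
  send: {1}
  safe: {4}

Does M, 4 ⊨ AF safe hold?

AF safe: least fixpoint, start Z0 = {4}, add states with every successor in Z. Z1 = {2, 4}; fixed.
Sat(AF safe) = {2, 4}
4 ∈ Sat(AF safe) = {2, 4}, so the formula holds at 4.

Yes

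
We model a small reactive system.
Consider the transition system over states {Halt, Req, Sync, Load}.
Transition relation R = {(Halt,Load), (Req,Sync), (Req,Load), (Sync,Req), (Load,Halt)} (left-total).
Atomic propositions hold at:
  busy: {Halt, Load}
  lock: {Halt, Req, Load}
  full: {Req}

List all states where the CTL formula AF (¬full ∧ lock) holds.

Sat(¬full) = {Halt, Sync, Load}
Sat(¬full ∧ lock) = {Halt, Load}
AF (¬full ∧ lock): least fixpoint, start Z0 = {Halt, Load}, add states with every successor in Z. Already a fixed point.
Sat(AF (¬full ∧ lock)) = {Halt, Load}

{Halt, Load}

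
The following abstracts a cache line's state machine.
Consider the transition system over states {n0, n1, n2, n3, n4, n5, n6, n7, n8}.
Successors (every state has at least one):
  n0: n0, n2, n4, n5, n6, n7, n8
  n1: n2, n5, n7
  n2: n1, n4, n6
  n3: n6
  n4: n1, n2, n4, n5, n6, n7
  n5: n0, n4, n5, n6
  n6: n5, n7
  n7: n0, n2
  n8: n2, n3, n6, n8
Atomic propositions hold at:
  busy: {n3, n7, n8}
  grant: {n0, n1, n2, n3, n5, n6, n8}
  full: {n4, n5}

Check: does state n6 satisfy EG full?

No

EG full: greatest fixpoint, start Z0 = {n4, n5}, keep only states in Sat with some successor in Z. Already a fixed point.
Sat(EG full) = {n4, n5}
n6 ∉ Sat(EG full) = {n4, n5}, so the formula does not hold at n6.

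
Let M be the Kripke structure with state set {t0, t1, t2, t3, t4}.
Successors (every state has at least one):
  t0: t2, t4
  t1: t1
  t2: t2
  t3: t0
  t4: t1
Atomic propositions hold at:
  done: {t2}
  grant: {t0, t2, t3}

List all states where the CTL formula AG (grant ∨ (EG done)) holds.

EG done: greatest fixpoint, start Z0 = {t2}, keep only states in Sat with some successor in Z. Already a fixed point.
Sat(EG done) = {t2}
Sat(grant ∨ (EG done)) = {t0, t2, t3}
AG (grant ∨ (EG done)): greatest fixpoint, start Z0 = {t0, t2, t3}, keep only states in Sat with every successor in Z. Z1 = {t2, t3}; Z2 = {t2}; fixed.
Sat(AG (grant ∨ (EG done))) = {t2}

{t2}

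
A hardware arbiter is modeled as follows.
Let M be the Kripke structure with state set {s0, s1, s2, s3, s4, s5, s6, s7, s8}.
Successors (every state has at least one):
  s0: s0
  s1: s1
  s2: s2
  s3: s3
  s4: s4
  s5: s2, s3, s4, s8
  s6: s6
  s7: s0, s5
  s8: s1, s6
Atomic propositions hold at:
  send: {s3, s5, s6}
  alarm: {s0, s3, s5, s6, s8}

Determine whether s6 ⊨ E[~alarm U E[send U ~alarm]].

No

Sat(~alarm) = {s1, s2, s4, s7}
E[send U ~alarm]: least fixpoint, start Z0 = Sat(~alarm) = {s1, s2, s4, s7}, add states in Sat(send) with some successor in Z. Z1 = {s1, s2, s4, s5, s7}; fixed.
Sat(E[send U ~alarm]) = {s1, s2, s4, s5, s7}
E[~alarm U E[send U ~alarm]]: least fixpoint, start Z0 = Sat(E[send U ~alarm]) = {s1, s2, s4, s5, s7}, add states in Sat(~alarm) with some successor in Z. Already a fixed point.
Sat(E[~alarm U E[send U ~alarm]]) = {s1, s2, s4, s5, s7}
s6 ∉ Sat(E[~alarm U E[send U ~alarm]]) = {s1, s2, s4, s5, s7}, so the formula does not hold at s6.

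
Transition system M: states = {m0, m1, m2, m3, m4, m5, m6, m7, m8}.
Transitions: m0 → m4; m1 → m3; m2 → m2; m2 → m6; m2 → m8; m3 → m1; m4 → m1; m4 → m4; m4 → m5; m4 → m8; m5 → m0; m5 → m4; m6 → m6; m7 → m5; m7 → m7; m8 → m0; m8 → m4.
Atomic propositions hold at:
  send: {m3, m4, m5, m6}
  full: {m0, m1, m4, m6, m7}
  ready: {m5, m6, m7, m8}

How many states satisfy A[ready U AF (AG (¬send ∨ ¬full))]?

2

Sat(¬send) = {m0, m1, m2, m7, m8}
Sat(¬full) = {m2, m3, m5, m8}
Sat(¬send ∨ ¬full) = {m0, m1, m2, m3, m5, m7, m8}
AG (¬send ∨ ¬full): greatest fixpoint, start Z0 = {m0, m1, m2, m3, m5, m7, m8}, keep only states in Sat with every successor in Z. Z1 = {m1, m3, m7}; Z2 = {m1, m3}; fixed.
Sat(AG (¬send ∨ ¬full)) = {m1, m3}
AF (AG (¬send ∨ ¬full)): least fixpoint, start Z0 = {m1, m3}, add states with every successor in Z. Already a fixed point.
Sat(AF (AG (¬send ∨ ¬full))) = {m1, m3}
A[ready U AF (AG (¬send ∨ ¬full))]: least fixpoint, start Z0 = Sat(AF (AG (¬send ∨ ¬full))) = {m1, m3}, add states in Sat(ready) with every successor in Z. Already a fixed point.
Sat(A[ready U AF (AG (¬send ∨ ¬full))]) = {m1, m3}
|Sat(A[ready U AF (AG (¬send ∨ ¬full))])| = |{m1, m3}| = 2.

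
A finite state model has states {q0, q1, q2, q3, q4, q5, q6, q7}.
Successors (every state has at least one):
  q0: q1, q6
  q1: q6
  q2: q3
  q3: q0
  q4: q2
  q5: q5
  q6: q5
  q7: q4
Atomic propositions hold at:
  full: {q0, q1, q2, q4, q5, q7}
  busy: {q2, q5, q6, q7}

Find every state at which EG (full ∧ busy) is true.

{q5}

Sat(full ∧ busy) = {q2, q5, q7}
EG (full ∧ busy): greatest fixpoint, start Z0 = {q2, q5, q7}, keep only states in Sat with some successor in Z. Z1 = {q5}; fixed.
Sat(EG (full ∧ busy)) = {q5}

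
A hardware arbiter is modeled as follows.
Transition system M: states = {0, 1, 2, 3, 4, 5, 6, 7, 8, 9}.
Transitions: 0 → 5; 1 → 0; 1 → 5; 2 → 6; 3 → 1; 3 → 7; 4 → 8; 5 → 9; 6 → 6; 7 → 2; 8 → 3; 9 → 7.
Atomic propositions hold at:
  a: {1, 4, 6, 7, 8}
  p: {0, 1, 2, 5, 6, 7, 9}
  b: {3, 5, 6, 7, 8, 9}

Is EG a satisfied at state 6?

Yes

EG a: greatest fixpoint, start Z0 = {1, 4, 6, 7, 8}, keep only states in Sat with some successor in Z. Z1 = {4, 6}; Z2 = {6}; fixed.
Sat(EG a) = {6}
6 ∈ Sat(EG a) = {6}, so the formula holds at 6.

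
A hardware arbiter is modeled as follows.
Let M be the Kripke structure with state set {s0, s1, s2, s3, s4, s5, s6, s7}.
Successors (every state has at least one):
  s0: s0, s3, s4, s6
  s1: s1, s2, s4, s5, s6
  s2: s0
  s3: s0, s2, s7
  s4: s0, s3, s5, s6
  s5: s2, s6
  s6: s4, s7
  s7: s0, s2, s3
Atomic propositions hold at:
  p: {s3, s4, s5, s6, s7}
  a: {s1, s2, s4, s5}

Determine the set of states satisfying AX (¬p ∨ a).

{s2}

Sat(¬p) = {s0, s1, s2}
Sat(¬p ∨ a) = {s0, s1, s2, s4, s5}
Sat(AX (¬p ∨ a)) = {s : every successor in {s0, s1, s2, s4, s5}} = {s2}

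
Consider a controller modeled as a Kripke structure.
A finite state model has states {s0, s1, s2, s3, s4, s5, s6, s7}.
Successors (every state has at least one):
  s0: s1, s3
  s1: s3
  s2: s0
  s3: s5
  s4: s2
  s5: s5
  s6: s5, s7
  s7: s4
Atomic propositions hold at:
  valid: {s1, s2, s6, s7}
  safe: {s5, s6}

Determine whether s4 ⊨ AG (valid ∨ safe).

No

Sat(valid ∨ safe) = {s1, s2, s5, s6, s7}
AG (valid ∨ safe): greatest fixpoint, start Z0 = {s1, s2, s5, s6, s7}, keep only states in Sat with every successor in Z. Z1 = {s5, s6}; Z2 = {s5}; fixed.
Sat(AG (valid ∨ safe)) = {s5}
s4 ∉ Sat(AG (valid ∨ safe)) = {s5}, so the formula does not hold at s4.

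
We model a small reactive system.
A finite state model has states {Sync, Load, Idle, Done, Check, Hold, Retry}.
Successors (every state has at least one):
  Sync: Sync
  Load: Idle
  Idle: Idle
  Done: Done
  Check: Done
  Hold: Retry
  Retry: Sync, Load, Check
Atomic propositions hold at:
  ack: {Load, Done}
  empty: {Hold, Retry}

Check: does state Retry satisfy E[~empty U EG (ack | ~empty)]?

No

Sat(~empty) = {Sync, Load, Idle, Done, Check}
Sat(ack | ~empty) = {Sync, Load, Idle, Done, Check}
EG (ack | ~empty): greatest fixpoint, start Z0 = {Sync, Load, Idle, Done, Check}, keep only states in Sat with some successor in Z. Already a fixed point.
Sat(EG (ack | ~empty)) = {Sync, Load, Idle, Done, Check}
E[~empty U EG (ack | ~empty)]: least fixpoint, start Z0 = Sat(EG (ack | ~empty)) = {Sync, Load, Idle, Done, Check}, add states in Sat(~empty) with some successor in Z. Already a fixed point.
Sat(E[~empty U EG (ack | ~empty)]) = {Sync, Load, Idle, Done, Check}
Retry ∉ Sat(E[~empty U EG (ack | ~empty)]) = {Sync, Load, Idle, Done, Check}, so the formula does not hold at Retry.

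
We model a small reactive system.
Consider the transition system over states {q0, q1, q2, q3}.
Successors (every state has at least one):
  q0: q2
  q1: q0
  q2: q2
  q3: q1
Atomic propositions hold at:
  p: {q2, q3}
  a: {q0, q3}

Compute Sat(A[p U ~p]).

Sat(~p) = {q0, q1}
A[p U ~p]: least fixpoint, start Z0 = Sat(~p) = {q0, q1}, add states in Sat(p) with every successor in Z. Z1 = {q0, q1, q3}; fixed.
Sat(A[p U ~p]) = {q0, q1, q3}

{q0, q1, q3}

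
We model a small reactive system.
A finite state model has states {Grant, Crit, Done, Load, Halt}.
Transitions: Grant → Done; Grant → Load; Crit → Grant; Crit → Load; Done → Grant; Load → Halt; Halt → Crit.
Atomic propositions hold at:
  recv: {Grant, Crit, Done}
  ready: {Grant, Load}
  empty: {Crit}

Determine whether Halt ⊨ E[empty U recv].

E[empty U recv]: least fixpoint, start Z0 = Sat(recv) = {Grant, Crit, Done}, add states in Sat(empty) with some successor in Z. Already a fixed point.
Sat(E[empty U recv]) = {Grant, Crit, Done}
Halt ∉ Sat(E[empty U recv]) = {Grant, Crit, Done}, so the formula does not hold at Halt.

No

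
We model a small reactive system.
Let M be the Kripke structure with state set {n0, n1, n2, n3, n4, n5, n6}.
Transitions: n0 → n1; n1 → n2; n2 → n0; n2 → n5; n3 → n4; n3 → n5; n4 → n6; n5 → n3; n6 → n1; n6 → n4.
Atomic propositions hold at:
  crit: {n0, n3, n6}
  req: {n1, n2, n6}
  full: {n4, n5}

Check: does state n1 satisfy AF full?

AF full: least fixpoint, start Z0 = {n4, n5}, add states with every successor in Z. Z1 = {n3, n4, n5}; fixed.
Sat(AF full) = {n3, n4, n5}
n1 ∉ Sat(AF full) = {n3, n4, n5}, so the formula does not hold at n1.

No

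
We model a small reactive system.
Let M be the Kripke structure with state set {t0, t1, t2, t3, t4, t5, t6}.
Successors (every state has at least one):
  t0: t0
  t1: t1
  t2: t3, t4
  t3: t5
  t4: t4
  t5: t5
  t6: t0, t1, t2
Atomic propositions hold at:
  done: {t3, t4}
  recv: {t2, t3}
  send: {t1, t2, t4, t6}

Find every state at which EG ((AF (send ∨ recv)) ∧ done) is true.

Sat(send ∨ recv) = {t1, t2, t3, t4, t6}
AF (send ∨ recv): least fixpoint, start Z0 = {t1, t2, t3, t4, t6}, add states with every successor in Z. Already a fixed point.
Sat(AF (send ∨ recv)) = {t1, t2, t3, t4, t6}
Sat((AF (send ∨ recv)) ∧ done) = {t3, t4}
EG ((AF (send ∨ recv)) ∧ done): greatest fixpoint, start Z0 = {t3, t4}, keep only states in Sat with some successor in Z. Z1 = {t4}; fixed.
Sat(EG ((AF (send ∨ recv)) ∧ done)) = {t4}

{t4}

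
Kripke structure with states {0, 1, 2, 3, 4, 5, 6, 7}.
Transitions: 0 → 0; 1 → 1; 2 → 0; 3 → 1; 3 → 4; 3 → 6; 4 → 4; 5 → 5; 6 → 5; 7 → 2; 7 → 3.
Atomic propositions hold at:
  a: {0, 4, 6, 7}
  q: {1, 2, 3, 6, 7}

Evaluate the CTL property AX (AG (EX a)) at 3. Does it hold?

No

Sat(EX a) = {s : some successor in {0, 4, 6, 7}} = {0, 2, 3, 4}
AG (EX a): greatest fixpoint, start Z0 = {0, 2, 3, 4}, keep only states in Sat with every successor in Z. Z1 = {0, 2, 4}; fixed.
Sat(AG (EX a)) = {0, 2, 4}
Sat(AX (AG (EX a))) = {s : every successor in {0, 2, 4}} = {0, 2, 4}
3 ∉ Sat(AX (AG (EX a))) = {0, 2, 4}, so the formula does not hold at 3.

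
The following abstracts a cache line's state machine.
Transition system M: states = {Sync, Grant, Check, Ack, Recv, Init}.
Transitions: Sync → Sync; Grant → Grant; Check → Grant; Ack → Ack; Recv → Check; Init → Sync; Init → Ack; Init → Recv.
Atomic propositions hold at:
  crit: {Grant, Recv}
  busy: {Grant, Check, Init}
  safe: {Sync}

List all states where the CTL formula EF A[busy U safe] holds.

A[busy U safe]: least fixpoint, start Z0 = Sat(safe) = {Sync}, add states in Sat(busy) with every successor in Z. Already a fixed point.
Sat(A[busy U safe]) = {Sync}
EF A[busy U safe]: least fixpoint, start Z0 = {Sync}, add states with some successor in Z. Z1 = {Sync, Init}; fixed.
Sat(EF A[busy U safe]) = {Sync, Init}

{Sync, Init}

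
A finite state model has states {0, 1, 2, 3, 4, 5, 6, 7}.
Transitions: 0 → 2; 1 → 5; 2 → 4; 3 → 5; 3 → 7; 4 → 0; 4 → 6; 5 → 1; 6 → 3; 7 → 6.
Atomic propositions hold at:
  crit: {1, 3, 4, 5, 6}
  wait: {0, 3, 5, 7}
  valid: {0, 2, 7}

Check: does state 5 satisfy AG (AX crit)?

Sat(AX crit) = {s : every successor in {1, 3, 4, 5, 6}} = {1, 2, 5, 6, 7}
AG (AX crit): greatest fixpoint, start Z0 = {1, 2, 5, 6, 7}, keep only states in Sat with every successor in Z. Z1 = {1, 5, 7}; Z2 = {1, 5}; fixed.
Sat(AG (AX crit)) = {1, 5}
5 ∈ Sat(AG (AX crit)) = {1, 5}, so the formula holds at 5.

Yes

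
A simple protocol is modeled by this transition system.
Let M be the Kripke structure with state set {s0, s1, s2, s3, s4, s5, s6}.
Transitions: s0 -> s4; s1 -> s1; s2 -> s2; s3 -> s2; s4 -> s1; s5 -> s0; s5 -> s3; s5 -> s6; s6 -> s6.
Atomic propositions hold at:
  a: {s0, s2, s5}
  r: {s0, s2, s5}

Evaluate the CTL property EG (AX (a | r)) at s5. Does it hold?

No

Sat(a | r) = {s0, s2, s5}
Sat(AX (a | r)) = {s : every successor in {s0, s2, s5}} = {s2, s3}
EG (AX (a | r)): greatest fixpoint, start Z0 = {s2, s3}, keep only states in Sat with some successor in Z. Already a fixed point.
Sat(EG (AX (a | r))) = {s2, s3}
s5 ∉ Sat(EG (AX (a | r))) = {s2, s3}, so the formula does not hold at s5.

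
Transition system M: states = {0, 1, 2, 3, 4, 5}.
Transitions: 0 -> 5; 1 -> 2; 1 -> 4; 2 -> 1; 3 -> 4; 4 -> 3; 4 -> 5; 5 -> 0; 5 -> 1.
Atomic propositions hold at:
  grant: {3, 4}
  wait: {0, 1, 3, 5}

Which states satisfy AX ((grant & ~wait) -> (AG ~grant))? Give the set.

Sat(~wait) = {2, 4}
Sat(grant & ~wait) = {4}
Sat(~grant) = {0, 1, 2, 5}
AG ~grant: greatest fixpoint, start Z0 = {0, 1, 2, 5}, keep only states in Sat with every successor in Z. Z1 = {0, 2, 5}; Z2 = {0}; Z3 = ∅; fixed.
Sat(AG ~grant) = ∅
Sat((grant & ~wait) -> (AG ~grant)) = {0, 1, 2, 3, 5}
Sat(AX ((grant & ~wait) -> (AG ~grant))) = {s : every successor in {0, 1, 2, 3, 5}} = {0, 2, 4, 5}

{0, 2, 4, 5}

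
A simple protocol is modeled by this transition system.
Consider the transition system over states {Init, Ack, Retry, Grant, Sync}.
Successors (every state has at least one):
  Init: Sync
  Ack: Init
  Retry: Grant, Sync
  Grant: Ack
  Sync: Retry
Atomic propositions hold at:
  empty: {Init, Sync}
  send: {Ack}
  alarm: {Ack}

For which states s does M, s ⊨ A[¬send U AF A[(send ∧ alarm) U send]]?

{Ack, Grant}

Sat(¬send) = {Init, Retry, Grant, Sync}
Sat(send ∧ alarm) = {Ack}
A[(send ∧ alarm) U send]: least fixpoint, start Z0 = Sat(send) = {Ack}, add states in Sat(send ∧ alarm) with every successor in Z. Already a fixed point.
Sat(A[(send ∧ alarm) U send]) = {Ack}
AF A[(send ∧ alarm) U send]: least fixpoint, start Z0 = {Ack}, add states with every successor in Z. Z1 = {Ack, Grant}; fixed.
Sat(AF A[(send ∧ alarm) U send]) = {Ack, Grant}
A[¬send U AF A[(send ∧ alarm) U send]]: least fixpoint, start Z0 = Sat(AF A[(send ∧ alarm) U send]) = {Ack, Grant}, add states in Sat(¬send) with every successor in Z. Already a fixed point.
Sat(A[¬send U AF A[(send ∧ alarm) U send]]) = {Ack, Grant}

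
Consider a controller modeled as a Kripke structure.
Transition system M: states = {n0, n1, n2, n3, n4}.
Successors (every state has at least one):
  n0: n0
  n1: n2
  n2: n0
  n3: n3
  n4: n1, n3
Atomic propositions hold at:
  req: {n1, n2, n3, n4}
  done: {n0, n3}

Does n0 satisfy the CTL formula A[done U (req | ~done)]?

No

Sat(~done) = {n1, n2, n4}
Sat(req | ~done) = {n1, n2, n3, n4}
A[done U (req | ~done)]: least fixpoint, start Z0 = Sat((req | ~done)) = {n1, n2, n3, n4}, add states in Sat(done) with every successor in Z. Already a fixed point.
Sat(A[done U (req | ~done)]) = {n1, n2, n3, n4}
n0 ∉ Sat(A[done U (req | ~done)]) = {n1, n2, n3, n4}, so the formula does not hold at n0.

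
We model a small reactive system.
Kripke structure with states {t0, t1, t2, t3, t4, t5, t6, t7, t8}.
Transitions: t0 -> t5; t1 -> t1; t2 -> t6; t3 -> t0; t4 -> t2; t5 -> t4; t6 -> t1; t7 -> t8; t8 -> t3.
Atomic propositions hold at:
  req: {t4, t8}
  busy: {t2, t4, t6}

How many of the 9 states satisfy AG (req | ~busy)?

Sat(~busy) = {t0, t1, t3, t5, t7, t8}
Sat(req | ~busy) = {t0, t1, t3, t4, t5, t7, t8}
AG (req | ~busy): greatest fixpoint, start Z0 = {t0, t1, t3, t4, t5, t7, t8}, keep only states in Sat with every successor in Z. Z1 = {t0, t1, t3, t5, t7, t8}; Z2 = {t0, t1, t3, t7, t8}; Z3 = {t1, t3, t7, t8}; Z4 = {t1, t7, t8}; Z5 = {t1, t7}; Z6 = {t1}; fixed.
Sat(AG (req | ~busy)) = {t1}
|Sat(AG (req | ~busy))| = |{t1}| = 1.

1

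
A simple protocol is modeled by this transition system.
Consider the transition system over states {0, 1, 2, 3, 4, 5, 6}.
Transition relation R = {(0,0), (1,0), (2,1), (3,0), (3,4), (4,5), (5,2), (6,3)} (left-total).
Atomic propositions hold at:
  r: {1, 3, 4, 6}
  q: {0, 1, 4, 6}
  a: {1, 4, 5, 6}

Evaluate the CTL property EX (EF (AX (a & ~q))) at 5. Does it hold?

No

Sat(~q) = {2, 3, 5}
Sat(a & ~q) = {5}
Sat(AX (a & ~q)) = {s : every successor in {5}} = {4}
EF (AX (a & ~q)): least fixpoint, start Z0 = {4}, add states with some successor in Z. Z1 = {3, 4}; Z2 = {3, 4, 6}; fixed.
Sat(EF (AX (a & ~q))) = {3, 4, 6}
Sat(EX (EF (AX (a & ~q)))) = {s : some successor in {3, 4, 6}} = {3, 6}
5 ∉ Sat(EX (EF (AX (a & ~q)))) = {3, 6}, so the formula does not hold at 5.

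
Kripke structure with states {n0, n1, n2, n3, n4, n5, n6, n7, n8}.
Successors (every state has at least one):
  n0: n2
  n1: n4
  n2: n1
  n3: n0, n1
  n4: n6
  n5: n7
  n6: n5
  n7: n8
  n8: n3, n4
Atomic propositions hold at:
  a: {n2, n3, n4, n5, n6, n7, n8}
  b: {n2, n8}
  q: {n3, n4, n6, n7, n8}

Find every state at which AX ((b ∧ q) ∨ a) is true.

Sat(b ∧ q) = {n8}
Sat((b ∧ q) ∨ a) = {n2, n3, n4, n5, n6, n7, n8}
Sat(AX ((b ∧ q) ∨ a)) = {s : every successor in {n2, n3, n4, n5, n6, n7, n8}} = {n0, n1, n4, n5, n6, n7, n8}

{n0, n1, n4, n5, n6, n7, n8}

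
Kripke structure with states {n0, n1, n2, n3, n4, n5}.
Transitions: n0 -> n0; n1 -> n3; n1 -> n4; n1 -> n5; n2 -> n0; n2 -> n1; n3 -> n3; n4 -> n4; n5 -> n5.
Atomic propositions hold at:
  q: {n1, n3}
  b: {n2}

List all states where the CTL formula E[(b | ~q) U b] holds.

Sat(~q) = {n0, n2, n4, n5}
Sat(b | ~q) = {n0, n2, n4, n5}
E[(b | ~q) U b]: least fixpoint, start Z0 = Sat(b) = {n2}, add states in Sat(b | ~q) with some successor in Z. Already a fixed point.
Sat(E[(b | ~q) U b]) = {n2}

{n2}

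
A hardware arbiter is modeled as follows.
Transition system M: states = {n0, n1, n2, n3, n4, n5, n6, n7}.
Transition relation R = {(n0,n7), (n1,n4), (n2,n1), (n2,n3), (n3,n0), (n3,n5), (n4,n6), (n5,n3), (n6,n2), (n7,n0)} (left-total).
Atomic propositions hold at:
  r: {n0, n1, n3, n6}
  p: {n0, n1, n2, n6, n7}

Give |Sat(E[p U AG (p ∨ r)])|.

2

Sat(p ∨ r) = {n0, n1, n2, n3, n6, n7}
AG (p ∨ r): greatest fixpoint, start Z0 = {n0, n1, n2, n3, n6, n7}, keep only states in Sat with every successor in Z. Z1 = {n0, n2, n6, n7}; Z2 = {n0, n6, n7}; Z3 = {n0, n7}; fixed.
Sat(AG (p ∨ r)) = {n0, n7}
E[p U AG (p ∨ r)]: least fixpoint, start Z0 = Sat(AG (p ∨ r)) = {n0, n7}, add states in Sat(p) with some successor in Z. Already a fixed point.
Sat(E[p U AG (p ∨ r)]) = {n0, n7}
|Sat(E[p U AG (p ∨ r)])| = |{n0, n7}| = 2.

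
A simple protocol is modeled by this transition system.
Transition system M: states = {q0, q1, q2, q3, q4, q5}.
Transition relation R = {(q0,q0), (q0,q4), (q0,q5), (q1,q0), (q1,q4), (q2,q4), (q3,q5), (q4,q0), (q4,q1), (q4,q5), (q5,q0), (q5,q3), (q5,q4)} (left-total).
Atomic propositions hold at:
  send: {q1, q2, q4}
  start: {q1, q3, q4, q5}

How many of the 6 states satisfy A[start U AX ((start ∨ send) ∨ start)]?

2

Sat(start ∨ send) = {q1, q2, q3, q4, q5}
Sat((start ∨ send) ∨ start) = {q1, q2, q3, q4, q5}
Sat(AX ((start ∨ send) ∨ start)) = {s : every successor in {q1, q2, q3, q4, q5}} = {q2, q3}
A[start U AX ((start ∨ send) ∨ start)]: least fixpoint, start Z0 = Sat(AX ((start ∨ send) ∨ start)) = {q2, q3}, add states in Sat(start) with every successor in Z. Already a fixed point.
Sat(A[start U AX ((start ∨ send) ∨ start)]) = {q2, q3}
|Sat(A[start U AX ((start ∨ send) ∨ start)])| = |{q2, q3}| = 2.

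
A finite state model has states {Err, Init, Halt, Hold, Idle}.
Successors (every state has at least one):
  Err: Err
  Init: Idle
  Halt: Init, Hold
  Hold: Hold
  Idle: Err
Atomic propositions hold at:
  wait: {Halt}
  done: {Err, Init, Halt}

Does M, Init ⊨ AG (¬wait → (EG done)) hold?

Sat(¬wait) = {Err, Init, Hold, Idle}
EG done: greatest fixpoint, start Z0 = {Err, Init, Halt}, keep only states in Sat with some successor in Z. Z1 = {Err, Halt}; Z2 = {Err}; fixed.
Sat(EG done) = {Err}
Sat(¬wait → (EG done)) = {Err, Halt}
AG (¬wait → (EG done)): greatest fixpoint, start Z0 = {Err, Halt}, keep only states in Sat with every successor in Z. Z1 = {Err}; fixed.
Sat(AG (¬wait → (EG done))) = {Err}
Init ∉ Sat(AG (¬wait → (EG done))) = {Err}, so the formula does not hold at Init.

No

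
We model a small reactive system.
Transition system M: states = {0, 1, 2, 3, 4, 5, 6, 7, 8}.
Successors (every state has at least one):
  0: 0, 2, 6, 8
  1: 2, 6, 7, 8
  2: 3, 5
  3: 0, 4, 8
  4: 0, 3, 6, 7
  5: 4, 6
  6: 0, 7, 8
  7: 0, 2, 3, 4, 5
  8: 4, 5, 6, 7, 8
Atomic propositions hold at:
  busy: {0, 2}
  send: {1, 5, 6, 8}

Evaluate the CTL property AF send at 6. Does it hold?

AF send: least fixpoint, start Z0 = {1, 5, 6, 8}, add states with every successor in Z. Already a fixed point.
Sat(AF send) = {1, 5, 6, 8}
6 ∈ Sat(AF send) = {1, 5, 6, 8}, so the formula holds at 6.

Yes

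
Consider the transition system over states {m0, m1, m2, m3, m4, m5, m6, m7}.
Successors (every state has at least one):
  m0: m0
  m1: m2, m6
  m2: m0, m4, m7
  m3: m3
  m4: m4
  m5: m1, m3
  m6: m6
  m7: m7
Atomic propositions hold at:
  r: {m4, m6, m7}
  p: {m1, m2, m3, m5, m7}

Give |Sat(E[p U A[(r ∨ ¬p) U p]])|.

5

Sat(¬p) = {m0, m4, m6}
Sat(r ∨ ¬p) = {m0, m4, m6, m7}
A[(r ∨ ¬p) U p]: least fixpoint, start Z0 = Sat(p) = {m1, m2, m3, m5, m7}, add states in Sat(r ∨ ¬p) with every successor in Z. Already a fixed point.
Sat(A[(r ∨ ¬p) U p]) = {m1, m2, m3, m5, m7}
E[p U A[(r ∨ ¬p) U p]]: least fixpoint, start Z0 = Sat(A[(r ∨ ¬p) U p]) = {m1, m2, m3, m5, m7}, add states in Sat(p) with some successor in Z. Already a fixed point.
Sat(E[p U A[(r ∨ ¬p) U p]]) = {m1, m2, m3, m5, m7}
|Sat(E[p U A[(r ∨ ¬p) U p]])| = |{m1, m2, m3, m5, m7}| = 5.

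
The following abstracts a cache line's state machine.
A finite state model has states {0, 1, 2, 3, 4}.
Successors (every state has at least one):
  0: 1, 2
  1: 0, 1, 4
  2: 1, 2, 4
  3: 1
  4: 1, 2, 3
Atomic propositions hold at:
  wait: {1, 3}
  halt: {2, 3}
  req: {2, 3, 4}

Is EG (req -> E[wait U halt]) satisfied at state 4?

No

E[wait U halt]: least fixpoint, start Z0 = Sat(halt) = {2, 3}, add states in Sat(wait) with some successor in Z. Already a fixed point.
Sat(E[wait U halt]) = {2, 3}
Sat(req -> E[wait U halt]) = {0, 1, 2, 3}
EG (req -> E[wait U halt]): greatest fixpoint, start Z0 = {0, 1, 2, 3}, keep only states in Sat with some successor in Z. Already a fixed point.
Sat(EG (req -> E[wait U halt])) = {0, 1, 2, 3}
4 ∉ Sat(EG (req -> E[wait U halt])) = {0, 1, 2, 3}, so the formula does not hold at 4.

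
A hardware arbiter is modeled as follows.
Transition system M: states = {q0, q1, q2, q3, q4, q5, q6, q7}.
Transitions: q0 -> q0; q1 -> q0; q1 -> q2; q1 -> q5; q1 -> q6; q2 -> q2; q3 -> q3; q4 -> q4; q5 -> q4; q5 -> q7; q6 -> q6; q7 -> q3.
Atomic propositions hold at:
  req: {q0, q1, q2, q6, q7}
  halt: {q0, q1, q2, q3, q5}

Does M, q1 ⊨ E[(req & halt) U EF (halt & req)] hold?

Sat(req & halt) = {q0, q1, q2}
Sat(halt & req) = {q0, q1, q2}
EF (halt & req): least fixpoint, start Z0 = {q0, q1, q2}, add states with some successor in Z. Already a fixed point.
Sat(EF (halt & req)) = {q0, q1, q2}
E[(req & halt) U EF (halt & req)]: least fixpoint, start Z0 = Sat(EF (halt & req)) = {q0, q1, q2}, add states in Sat(req & halt) with some successor in Z. Already a fixed point.
Sat(E[(req & halt) U EF (halt & req)]) = {q0, q1, q2}
q1 ∈ Sat(E[(req & halt) U EF (halt & req)]) = {q0, q1, q2}, so the formula holds at q1.

Yes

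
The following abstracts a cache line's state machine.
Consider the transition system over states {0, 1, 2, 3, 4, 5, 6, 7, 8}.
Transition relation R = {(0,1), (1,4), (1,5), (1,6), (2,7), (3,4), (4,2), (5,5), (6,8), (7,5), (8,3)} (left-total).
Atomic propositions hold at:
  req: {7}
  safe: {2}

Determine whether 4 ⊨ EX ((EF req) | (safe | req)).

EF req: least fixpoint, start Z0 = {7}, add states with some successor in Z. Z1 = {2, 7}; Z2 = {2, 4, 7}; Z3 = {1, 2, 3, 4, 7}; Z4 = {0, 1, 2, 3, 4, 7, 8}; Z5 = {0, 1, 2, 3, 4, 6, 7, 8}; fixed.
Sat(EF req) = {0, 1, 2, 3, 4, 6, 7, 8}
Sat(safe | req) = {2, 7}
Sat((EF req) | (safe | req)) = {0, 1, 2, 3, 4, 6, 7, 8}
Sat(EX ((EF req) | (safe | req))) = {s : some successor in {0, 1, 2, 3, 4, 6, 7, 8}} = {0, 1, 2, 3, 4, 6, 8}
4 ∈ Sat(EX ((EF req) | (safe | req))) = {0, 1, 2, 3, 4, 6, 8}, so the formula holds at 4.

Yes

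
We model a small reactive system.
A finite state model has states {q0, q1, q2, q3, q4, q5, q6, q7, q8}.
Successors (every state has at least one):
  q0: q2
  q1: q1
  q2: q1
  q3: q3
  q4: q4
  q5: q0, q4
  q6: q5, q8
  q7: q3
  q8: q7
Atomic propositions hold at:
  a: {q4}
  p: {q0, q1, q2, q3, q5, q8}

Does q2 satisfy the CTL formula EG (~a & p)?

Sat(~a) = {q0, q1, q2, q3, q5, q6, q7, q8}
Sat(~a & p) = {q0, q1, q2, q3, q5, q8}
EG (~a & p): greatest fixpoint, start Z0 = {q0, q1, q2, q3, q5, q8}, keep only states in Sat with some successor in Z. Z1 = {q0, q1, q2, q3, q5}; fixed.
Sat(EG (~a & p)) = {q0, q1, q2, q3, q5}
q2 ∈ Sat(EG (~a & p)) = {q0, q1, q2, q3, q5}, so the formula holds at q2.

Yes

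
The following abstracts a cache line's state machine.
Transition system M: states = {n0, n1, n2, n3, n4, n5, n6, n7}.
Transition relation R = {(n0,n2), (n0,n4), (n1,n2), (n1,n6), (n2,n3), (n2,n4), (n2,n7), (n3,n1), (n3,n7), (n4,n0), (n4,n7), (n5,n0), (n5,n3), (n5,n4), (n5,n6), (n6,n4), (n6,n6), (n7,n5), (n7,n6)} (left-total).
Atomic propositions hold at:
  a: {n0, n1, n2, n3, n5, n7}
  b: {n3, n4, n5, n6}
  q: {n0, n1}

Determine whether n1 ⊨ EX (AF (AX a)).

No

Sat(AX a) = {s : every successor in {n0, n1, n2, n3, n5, n7}} = {n3, n4}
AF (AX a): least fixpoint, start Z0 = {n3, n4}, add states with every successor in Z. Already a fixed point.
Sat(AF (AX a)) = {n3, n4}
Sat(EX (AF (AX a))) = {s : some successor in {n3, n4}} = {n0, n2, n5, n6}
n1 ∉ Sat(EX (AF (AX a))) = {n0, n2, n5, n6}, so the formula does not hold at n1.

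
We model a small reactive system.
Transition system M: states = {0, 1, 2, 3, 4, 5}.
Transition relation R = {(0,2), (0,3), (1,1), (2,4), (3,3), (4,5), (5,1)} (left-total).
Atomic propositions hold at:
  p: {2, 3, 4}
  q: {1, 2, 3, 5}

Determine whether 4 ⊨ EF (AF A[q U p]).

A[q U p]: least fixpoint, start Z0 = Sat(p) = {2, 3, 4}, add states in Sat(q) with every successor in Z. Already a fixed point.
Sat(A[q U p]) = {2, 3, 4}
AF A[q U p]: least fixpoint, start Z0 = {2, 3, 4}, add states with every successor in Z. Z1 = {0, 2, 3, 4}; fixed.
Sat(AF A[q U p]) = {0, 2, 3, 4}
EF (AF A[q U p]): least fixpoint, start Z0 = {0, 2, 3, 4}, add states with some successor in Z. Already a fixed point.
Sat(EF (AF A[q U p])) = {0, 2, 3, 4}
4 ∈ Sat(EF (AF A[q U p])) = {0, 2, 3, 4}, so the formula holds at 4.

Yes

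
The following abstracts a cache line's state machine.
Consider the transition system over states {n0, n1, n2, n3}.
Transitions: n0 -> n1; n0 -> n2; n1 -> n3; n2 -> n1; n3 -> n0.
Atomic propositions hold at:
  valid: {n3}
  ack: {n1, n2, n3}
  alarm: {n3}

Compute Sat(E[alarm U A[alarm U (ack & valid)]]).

{n3}

Sat(ack & valid) = {n3}
A[alarm U (ack & valid)]: least fixpoint, start Z0 = Sat((ack & valid)) = {n3}, add states in Sat(alarm) with every successor in Z. Already a fixed point.
Sat(A[alarm U (ack & valid)]) = {n3}
E[alarm U A[alarm U (ack & valid)]]: least fixpoint, start Z0 = Sat(A[alarm U (ack & valid)]) = {n3}, add states in Sat(alarm) with some successor in Z. Already a fixed point.
Sat(E[alarm U A[alarm U (ack & valid)]]) = {n3}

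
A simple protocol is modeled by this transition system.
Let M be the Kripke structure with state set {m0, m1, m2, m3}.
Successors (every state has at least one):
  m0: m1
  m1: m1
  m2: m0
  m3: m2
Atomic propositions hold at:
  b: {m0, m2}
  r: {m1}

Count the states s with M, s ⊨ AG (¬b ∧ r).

Sat(¬b) = {m1, m3}
Sat(¬b ∧ r) = {m1}
AG (¬b ∧ r): greatest fixpoint, start Z0 = {m1}, keep only states in Sat with every successor in Z. Already a fixed point.
Sat(AG (¬b ∧ r)) = {m1}
|Sat(AG (¬b ∧ r))| = |{m1}| = 1.

1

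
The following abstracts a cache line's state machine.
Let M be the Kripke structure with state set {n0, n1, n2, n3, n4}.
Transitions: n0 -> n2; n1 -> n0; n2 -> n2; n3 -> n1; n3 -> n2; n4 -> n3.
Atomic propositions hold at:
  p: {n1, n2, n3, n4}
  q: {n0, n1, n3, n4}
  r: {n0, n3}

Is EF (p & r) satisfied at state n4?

Sat(p & r) = {n3}
EF (p & r): least fixpoint, start Z0 = {n3}, add states with some successor in Z. Z1 = {n3, n4}; fixed.
Sat(EF (p & r)) = {n3, n4}
n4 ∈ Sat(EF (p & r)) = {n3, n4}, so the formula holds at n4.

Yes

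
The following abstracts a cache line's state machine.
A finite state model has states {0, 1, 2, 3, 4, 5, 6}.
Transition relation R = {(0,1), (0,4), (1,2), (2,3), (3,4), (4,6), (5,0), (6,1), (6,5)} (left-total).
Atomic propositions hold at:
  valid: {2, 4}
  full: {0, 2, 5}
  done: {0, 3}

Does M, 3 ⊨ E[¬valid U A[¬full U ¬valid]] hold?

Sat(¬valid) = {0, 1, 3, 5, 6}
Sat(¬full) = {1, 3, 4, 6}
A[¬full U ¬valid]: least fixpoint, start Z0 = Sat(¬valid) = {0, 1, 3, 5, 6}, add states in Sat(¬full) with every successor in Z. Z1 = {0, 1, 3, 4, 5, 6}; fixed.
Sat(A[¬full U ¬valid]) = {0, 1, 3, 4, 5, 6}
E[¬valid U A[¬full U ¬valid]]: least fixpoint, start Z0 = Sat(A[¬full U ¬valid]) = {0, 1, 3, 4, 5, 6}, add states in Sat(¬valid) with some successor in Z. Already a fixed point.
Sat(E[¬valid U A[¬full U ¬valid]]) = {0, 1, 3, 4, 5, 6}
3 ∈ Sat(E[¬valid U A[¬full U ¬valid]]) = {0, 1, 3, 4, 5, 6}, so the formula holds at 3.

Yes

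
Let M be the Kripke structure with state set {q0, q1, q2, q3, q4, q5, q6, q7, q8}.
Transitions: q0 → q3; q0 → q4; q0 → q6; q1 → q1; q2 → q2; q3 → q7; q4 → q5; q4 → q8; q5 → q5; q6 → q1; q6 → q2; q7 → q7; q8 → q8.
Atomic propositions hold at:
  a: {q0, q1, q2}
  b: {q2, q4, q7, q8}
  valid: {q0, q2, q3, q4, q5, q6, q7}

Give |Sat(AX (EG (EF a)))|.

EF a: least fixpoint, start Z0 = {q0, q1, q2}, add states with some successor in Z. Z1 = {q0, q1, q2, q6}; fixed.
Sat(EF a) = {q0, q1, q2, q6}
EG (EF a): greatest fixpoint, start Z0 = {q0, q1, q2, q6}, keep only states in Sat with some successor in Z. Already a fixed point.
Sat(EG (EF a)) = {q0, q1, q2, q6}
Sat(AX (EG (EF a))) = {s : every successor in {q0, q1, q2, q6}} = {q1, q2, q6}
|Sat(AX (EG (EF a)))| = |{q1, q2, q6}| = 3.

3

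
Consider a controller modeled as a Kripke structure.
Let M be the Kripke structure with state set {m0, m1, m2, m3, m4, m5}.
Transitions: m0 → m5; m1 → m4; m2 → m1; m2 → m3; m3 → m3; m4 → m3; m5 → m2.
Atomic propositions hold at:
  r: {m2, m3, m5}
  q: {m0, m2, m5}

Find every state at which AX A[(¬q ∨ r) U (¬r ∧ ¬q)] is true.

Sat(¬q) = {m1, m3, m4}
Sat(¬q ∨ r) = {m1, m2, m3, m4, m5}
Sat(¬r) = {m0, m1, m4}
Sat(¬r ∧ ¬q) = {m1, m4}
A[(¬q ∨ r) U (¬r ∧ ¬q)]: least fixpoint, start Z0 = Sat((¬r ∧ ¬q)) = {m1, m4}, add states in Sat(¬q ∨ r) with every successor in Z. Already a fixed point.
Sat(A[(¬q ∨ r) U (¬r ∧ ¬q)]) = {m1, m4}
Sat(AX A[(¬q ∨ r) U (¬r ∧ ¬q)]) = {s : every successor in {m1, m4}} = {m1}

{m1}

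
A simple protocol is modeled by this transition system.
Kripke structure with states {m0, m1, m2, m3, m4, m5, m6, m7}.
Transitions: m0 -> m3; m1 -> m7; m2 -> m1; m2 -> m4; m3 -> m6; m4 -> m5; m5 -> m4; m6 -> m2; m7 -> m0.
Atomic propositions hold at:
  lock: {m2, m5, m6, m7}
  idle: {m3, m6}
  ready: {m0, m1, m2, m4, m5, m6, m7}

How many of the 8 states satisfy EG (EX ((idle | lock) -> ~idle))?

Sat(idle | lock) = {m2, m3, m5, m6, m7}
Sat(~idle) = {m0, m1, m2, m4, m5, m7}
Sat((idle | lock) -> ~idle) = {m0, m1, m2, m4, m5, m7}
Sat(EX ((idle | lock) -> ~idle)) = {s : some successor in {m0, m1, m2, m4, m5, m7}} = {m1, m2, m4, m5, m6, m7}
EG (EX ((idle | lock) -> ~idle)): greatest fixpoint, start Z0 = {m1, m2, m4, m5, m6, m7}, keep only states in Sat with some successor in Z. Z1 = {m1, m2, m4, m5, m6}; Z2 = {m2, m4, m5, m6}; fixed.
Sat(EG (EX ((idle | lock) -> ~idle))) = {m2, m4, m5, m6}
|Sat(EG (EX ((idle | lock) -> ~idle)))| = |{m2, m4, m5, m6}| = 4.

4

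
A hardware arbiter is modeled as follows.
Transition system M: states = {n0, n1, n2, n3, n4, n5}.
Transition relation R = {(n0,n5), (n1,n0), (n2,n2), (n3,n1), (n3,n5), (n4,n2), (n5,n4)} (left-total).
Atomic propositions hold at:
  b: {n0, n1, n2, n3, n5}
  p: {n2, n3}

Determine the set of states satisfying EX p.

Sat(EX p) = {s : some successor in {n2, n3}} = {n2, n4}

{n2, n4}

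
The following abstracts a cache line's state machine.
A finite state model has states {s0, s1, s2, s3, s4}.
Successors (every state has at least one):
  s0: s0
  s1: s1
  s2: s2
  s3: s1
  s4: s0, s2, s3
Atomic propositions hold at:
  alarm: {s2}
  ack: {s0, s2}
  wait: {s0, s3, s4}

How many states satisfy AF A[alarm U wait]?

3

A[alarm U wait]: least fixpoint, start Z0 = Sat(wait) = {s0, s3, s4}, add states in Sat(alarm) with every successor in Z. Already a fixed point.
Sat(A[alarm U wait]) = {s0, s3, s4}
AF A[alarm U wait]: least fixpoint, start Z0 = {s0, s3, s4}, add states with every successor in Z. Already a fixed point.
Sat(AF A[alarm U wait]) = {s0, s3, s4}
|Sat(AF A[alarm U wait])| = |{s0, s3, s4}| = 3.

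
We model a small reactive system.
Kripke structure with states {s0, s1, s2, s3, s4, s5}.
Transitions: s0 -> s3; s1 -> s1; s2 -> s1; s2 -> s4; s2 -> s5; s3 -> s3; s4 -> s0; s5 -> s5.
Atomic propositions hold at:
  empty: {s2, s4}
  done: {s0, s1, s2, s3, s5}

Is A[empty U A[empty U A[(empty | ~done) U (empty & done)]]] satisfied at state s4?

Sat(~done) = {s4}
Sat(empty | ~done) = {s2, s4}
Sat(empty & done) = {s2}
A[(empty | ~done) U (empty & done)]: least fixpoint, start Z0 = Sat((empty & done)) = {s2}, add states in Sat(empty | ~done) with every successor in Z. Already a fixed point.
Sat(A[(empty | ~done) U (empty & done)]) = {s2}
A[empty U A[(empty | ~done) U (empty & done)]]: least fixpoint, start Z0 = Sat(A[(empty | ~done) U (empty & done)]) = {s2}, add states in Sat(empty) with every successor in Z. Already a fixed point.
Sat(A[empty U A[(empty | ~done) U (empty & done)]]) = {s2}
A[empty U A[empty U A[(empty | ~done) U (empty & done)]]]: least fixpoint, start Z0 = Sat(A[empty U A[(empty | ~done) U (empty & done)]]) = {s2}, add states in Sat(empty) with every successor in Z. Already a fixed point.
Sat(A[empty U A[empty U A[(empty | ~done) U (empty & done)]]]) = {s2}
s4 ∉ Sat(A[empty U A[empty U A[(empty | ~done) U (empty & done)]]]) = {s2}, so the formula does not hold at s4.

No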